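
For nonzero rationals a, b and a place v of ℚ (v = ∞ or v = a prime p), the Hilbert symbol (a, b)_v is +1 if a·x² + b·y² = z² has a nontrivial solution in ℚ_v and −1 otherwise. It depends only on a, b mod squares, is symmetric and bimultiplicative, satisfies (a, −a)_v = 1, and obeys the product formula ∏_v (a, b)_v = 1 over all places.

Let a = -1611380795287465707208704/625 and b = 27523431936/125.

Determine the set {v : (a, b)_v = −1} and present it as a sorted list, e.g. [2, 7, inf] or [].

Mod squares: a ≡ -34034, b ≡ 39270. Check v ∈ {∞, 2, 3, 5, 7, 11, 13, 17}.
v=3: a=3^10·(≡1), b=3^5·(≡1) mod 3; (1|3)=+1, (1|3)=+1; (−1)^{10·5·1}·(+1)^5·(+1)^10 = +1.
v=2: v_2(a)=15, v_2(b)=9; units ≡ 7, 3 (mod 8); ε·ε+αω+βω = 1·1+15·1+9·0 ≡ 0  ⇒  (a,b)_2 = +1.
v=∞: -34034 < 0 and 39270 > 0  ⇒  (a,b)_∞ = +1.
v=17: a=17^3·(≡8), b=17^1·(≡2) mod 17; (8|17)=+1, (2|17)=+1; (−1)^{3·1·8}·(+1)^1·(+1)^3 = +1.
v=5: a=5^-4·(≡1), b=5^-3·(≡1) mod 5; (1|5)=+1, (1|5)=+1; (−1)^{-4·-3·2}·(+1)^-3·(+1)^-4 = +1.
v=13: a=13^5·(≡2), b=13^2·(≡10) mod 13; (2|13)=-1, (10|13)=+1; (−1)^{5·2·6}·(-1)^2·(+1)^5 = +1.
v=7: a=7^3·(≡5), b=7^1·(≡3) mod 7; (5|7)=-1, (3|7)=-1; (−1)^{3·1·3}·(-1)^1·(-1)^3 = -1.
v=11: a=11^3·(≡7), b=11^1·(≡10) mod 11; (7|11)=-1, (10|11)=-1; (−1)^{3·1·5}·(-1)^1·(-1)^3 = -1.
|Ram(-34034, 39270)| = 2, even; anisotropic at {7, 11}.

[7, 11]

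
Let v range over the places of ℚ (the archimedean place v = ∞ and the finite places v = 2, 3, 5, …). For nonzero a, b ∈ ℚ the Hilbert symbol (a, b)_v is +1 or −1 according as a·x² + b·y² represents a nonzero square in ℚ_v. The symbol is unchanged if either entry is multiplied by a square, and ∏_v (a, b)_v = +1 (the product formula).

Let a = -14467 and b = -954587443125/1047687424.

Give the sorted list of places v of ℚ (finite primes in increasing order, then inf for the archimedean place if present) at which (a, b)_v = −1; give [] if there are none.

[3, 23, 37, inf]

Mod squares: a ≡ -14467, b ≡ -2109. Check v ∈ {∞, 2, 3, 5, 7, 17, 19, 23, 37}.
v=23: a=23^1·(≡15), b=23^2·(≡20) mod 23; (15|23)=-1, (20|23)=-1; (−1)^{1·2·11}·(-1)^2·(-1)^1 = -1.
v=3: a=3^0·(≡2), b=3^1·(≡2) mod 3; (2|3)=-1, (2|3)=-1; (−1)^{0·1·1}·(-1)^1·(-1)^0 = -1.
v=2: v_2(a)=0, v_2(b)=-8; units ≡ 5, 3 (mod 8); ε·ε+αω+βω = 0·1+0·1+-8·1 ≡ 0  ⇒  (a,b)_2 = +1.
v=17: a=17^1·(≡16), b=17^-4·(≡15) mod 17; (16|17)=+1, (15|17)=+1; (−1)^{1·-4·8}·(+1)^-4·(+1)^1 = +1.
v=37: a=37^1·(≡16), b=37^3·(≡24) mod 37; (16|37)=+1, (24|37)=-1; (−1)^{1·3·18}·(+1)^3·(-1)^1 = -1.
v=19: a=19^0·(≡11), b=19^1·(≡8) mod 19; (11|19)=+1, (8|19)=-1; (−1)^{0·1·9}·(+1)^1·(-1)^0 = +1.
v=5: a=5^0·(≡3), b=5^4·(≡4) mod 5; (3|5)=-1, (4|5)=+1; (−1)^{0·4·2}·(-1)^4·(+1)^0 = +1.
v=7: a=7^0·(≡2), b=7^-2·(≡3) mod 7; (2|7)=+1, (3|7)=-1; (−1)^{0·-2·3}·(+1)^-2·(-1)^0 = +1.
v=∞: -14467 < 0 and -2109 < 0  ⇒  (a,b)_∞ = -1.
|Ram(-14467, -2109)| = 4, even; anisotropic at {3, 23, 37, ∞}.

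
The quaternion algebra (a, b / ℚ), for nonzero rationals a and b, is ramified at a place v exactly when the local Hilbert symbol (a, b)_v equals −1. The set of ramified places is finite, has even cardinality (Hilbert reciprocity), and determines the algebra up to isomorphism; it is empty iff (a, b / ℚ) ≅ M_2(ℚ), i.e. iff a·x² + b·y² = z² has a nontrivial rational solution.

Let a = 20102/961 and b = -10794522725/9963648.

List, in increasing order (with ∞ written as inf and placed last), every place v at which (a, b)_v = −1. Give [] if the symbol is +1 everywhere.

Mod squares: a ≡ 38, b ≡ -4522. Check v ∈ {∞, 2, 3, 5, 7, 17, 19, 23, 31}.
v=31: a=31^-2·(≡14), b=31^-2·(≡10) mod 31; (14|31)=+1, (10|31)=+1; (−1)^{-2·-2·15}·(+1)^-2·(+1)^-2 = +1.
v=2: v_2(a)=1, v_2(b)=-7; units ≡ 3, 3 (mod 8); ε·ε+αω+βω = 1·1+1·1+-7·1 ≡ 1  ⇒  (a,b)_2 = -1.
v=17: a=17^0·(≡16), b=17^1·(≡12) mod 17; (16|17)=+1, (12|17)=-1; (−1)^{0·1·8}·(+1)^1·(-1)^0 = +1.
v=5: a=5^0·(≡2), b=5^2·(≡2) mod 5; (2|5)=-1, (2|5)=-1; (−1)^{0·2·2}·(-1)^2·(-1)^0 = +1.
v=19: a=19^1·(≡15), b=19^3·(≡9) mod 19; (15|19)=-1, (9|19)=+1; (−1)^{1·3·9}·(-1)^3·(+1)^1 = +1.
v=7: a=7^0·(≡6), b=7^1·(≡3) mod 7; (6|7)=-1, (3|7)=-1; (−1)^{0·1·3}·(-1)^1·(-1)^0 = -1.
v=∞: 38 > 0 and -4522 < 0  ⇒  (a,b)_∞ = +1.
v=23: a=23^2·(≡20), b=23^2·(≡3) mod 23; (20|23)=-1, (3|23)=+1; (−1)^{2·2·11}·(-1)^2·(+1)^2 = +1.
v=3: a=3^0·(≡2), b=3^-4·(≡2) mod 3; (2|3)=-1, (2|3)=-1; (−1)^{0·-4·1}·(-1)^-4·(-1)^0 = +1.
Ram(38, -4522) = {2, 7}; no ℚ_2-point on the conic.

[2, 7]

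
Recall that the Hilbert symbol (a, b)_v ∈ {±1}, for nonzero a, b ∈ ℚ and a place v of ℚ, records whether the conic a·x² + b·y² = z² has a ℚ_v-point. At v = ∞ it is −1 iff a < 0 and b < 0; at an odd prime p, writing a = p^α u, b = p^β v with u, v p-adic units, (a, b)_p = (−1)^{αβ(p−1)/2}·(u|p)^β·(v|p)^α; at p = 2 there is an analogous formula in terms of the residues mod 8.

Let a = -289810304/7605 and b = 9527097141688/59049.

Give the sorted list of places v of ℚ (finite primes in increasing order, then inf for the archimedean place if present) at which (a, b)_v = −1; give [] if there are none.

[2, 5, 23, 41]

Mod squares: a ≡ -9430, b ≡ 2747902. Check v ∈ {∞, 2, 3, 5, 7, 13, 19, 23, 31, 41, 47}.
v=41: a=41^1·(≡1), b=41^1·(≡29) mod 41; (1|41)=+1, (29|41)=-1; (−1)^{1·1·20}·(+1)^1·(-1)^1 = -1.
v=2: v_2(a)=7, v_2(b)=3; units ≡ 5, 7 (mod 8); ε·ε+αω+βω = 0·1+7·0+3·1 ≡ 1  ⇒  (a,b)_2 = -1.
v=31: a=31^0·(≡14), b=31^1·(≡12) mod 31; (14|31)=+1, (12|31)=-1; (−1)^{0·1·15}·(+1)^1·(-1)^0 = +1.
v=7: a=7^4·(≡6), b=7^4·(≡5) mod 7; (6|7)=-1, (5|7)=-1; (−1)^{4·4·3}·(-1)^4·(-1)^4 = +1.
v=23: a=23^1·(≡16), b=23^1·(≡13) mod 23; (16|23)=+1, (13|23)=+1; (−1)^{1·1·11}·(+1)^1·(+1)^1 = -1.
v=19: a=19^0·(≡8), b=19^2·(≡14) mod 19; (8|19)=-1, (14|19)=-1; (−1)^{0·2·9}·(-1)^2·(-1)^0 = +1.
v=∞: -9430 < 0 and 2747902 > 0  ⇒  (a,b)_∞ = +1.
v=13: a=13^-2·(≡8), b=13^0·(≡3) mod 13; (8|13)=-1, (3|13)=+1; (−1)^{-2·0·6}·(-1)^0·(+1)^-2 = +1.
v=3: a=3^-2·(≡2), b=3^-10·(≡1) mod 3; (2|3)=-1, (1|3)=+1; (−1)^{-2·-10·1}·(-1)^-10·(+1)^-2 = +1.
v=5: a=5^-1·(≡1), b=5^0·(≡2) mod 5; (1|5)=+1, (2|5)=-1; (−1)^{-1·0·2}·(+1)^0·(-1)^-1 = -1.
v=47: a=47^0·(≡14), b=47^1·(≡31) mod 47; (14|47)=+1, (31|47)=-1; (−1)^{0·1·23}·(+1)^1·(-1)^0 = +1.
Ram(-9430, 2747902) = {2, 5, 23, 41}; no ℚ_2-point on the conic.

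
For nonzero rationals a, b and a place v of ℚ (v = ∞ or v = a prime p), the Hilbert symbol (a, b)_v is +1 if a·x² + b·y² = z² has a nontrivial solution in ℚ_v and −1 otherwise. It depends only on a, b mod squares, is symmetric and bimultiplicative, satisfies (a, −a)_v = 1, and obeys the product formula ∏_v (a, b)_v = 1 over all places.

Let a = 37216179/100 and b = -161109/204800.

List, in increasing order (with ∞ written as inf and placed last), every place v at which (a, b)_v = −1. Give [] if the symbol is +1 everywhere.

[3, 7, 13, 17]

(a, b) ≡ (51051, -442) mod (ℚ^×)²; places V = {2, 3, 5, 7, 11, 13, 17, ∞}.
(a,b)_5: α=-2, u≡1; β=-2, v≡3 (mod 5); (1|5)=+1, (3|5)=-1; sign (−1)^0·+1^-2·-1^-2 = +1.
(a,b)_2: α=-2, β=-13; u≡3, v≡3 (mod 8); ε(u)ε(v)=1·1, αω(v)=-2·1, βω(u)=-13·1; sum ≡ 0  ⇒  +1.
(a,b)_3: α=7, u≡1; β=6, v≡2 (mod 3); (1|3)=+1, (2|3)=-1; sign (−1)^0·+1^6·-1^7 = -1.
(a,b)_17: α=1, u≡11; β=1, v≡9 (mod 17); (11|17)=-1, (9|17)=+1; sign (−1)^0·-1^1·+1^1 = -1.
(a,b)_13: α=1, u≡3; β=1, v≡2 (mod 13); (3|13)=+1, (2|13)=-1; sign (−1)^0·+1^1·-1^1 = -1.
(a,b)_∞: sgn(51051)=+, sgn(-442)=−, so +1.
(a,b)_7: α=1, u≡3; β=0, v≡3 (mod 7); (3|7)=-1, (3|7)=-1; sign (−1)^0·-1^0·-1^1 = -1.
(a,b)_11: α=1, u≡8; β=0, v≡4 (mod 11); (8|11)=-1, (4|11)=+1; sign (−1)^0·-1^0·+1^1 = +1.
|Ram(51051, -442)| = 4, even; anisotropic at {3, 7, 13, 17}.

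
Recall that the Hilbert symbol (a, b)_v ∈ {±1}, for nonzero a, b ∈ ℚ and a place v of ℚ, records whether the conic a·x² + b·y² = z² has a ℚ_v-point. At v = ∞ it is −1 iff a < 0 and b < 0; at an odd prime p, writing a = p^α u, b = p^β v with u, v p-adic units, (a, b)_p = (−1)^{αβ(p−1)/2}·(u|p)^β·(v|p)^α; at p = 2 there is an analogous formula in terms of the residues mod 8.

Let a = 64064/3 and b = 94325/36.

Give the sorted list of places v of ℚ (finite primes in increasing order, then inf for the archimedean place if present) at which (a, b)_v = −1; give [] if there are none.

Mod squares: a ≡ 3003, b ≡ 77. Check v ∈ {∞, 2, 3, 5, 7, 11, 13}.
v=2: v_2(a)=6, v_2(b)=-2; units ≡ 3, 5 (mod 8); ε·ε+αω+βω = 1·0+6·1+-2·1 ≡ 0  ⇒  (a,b)_2 = +1.
v=11: a=11^1·(≡9), b=11^1·(≡2) mod 11; (9|11)=+1, (2|11)=-1; (−1)^{1·1·5}·(+1)^1·(-1)^1 = +1.
v=5: a=5^0·(≡3), b=5^2·(≡3) mod 5; (3|5)=-1, (3|5)=-1; (−1)^{0·2·2}·(-1)^2·(-1)^0 = +1.
v=∞: 3003 > 0 and 77 > 0  ⇒  (a,b)_∞ = +1.
v=13: a=13^1·(≡9), b=13^0·(≡1) mod 13; (9|13)=+1, (1|13)=+1; (−1)^{1·0·6}·(+1)^0·(+1)^1 = +1.
v=3: a=3^-1·(≡2), b=3^-2·(≡2) mod 3; (2|3)=-1, (2|3)=-1; (−1)^{-1·-2·1}·(-1)^-2·(-1)^-1 = -1.
v=7: a=7^1·(≡1), b=7^3·(≡2) mod 7; (1|7)=+1, (2|7)=+1; (−1)^{1·3·3}·(+1)^3·(+1)^1 = -1.
|Ram(3003, 77)| = 2, even; anisotropic at {3, 7}.

[3, 7]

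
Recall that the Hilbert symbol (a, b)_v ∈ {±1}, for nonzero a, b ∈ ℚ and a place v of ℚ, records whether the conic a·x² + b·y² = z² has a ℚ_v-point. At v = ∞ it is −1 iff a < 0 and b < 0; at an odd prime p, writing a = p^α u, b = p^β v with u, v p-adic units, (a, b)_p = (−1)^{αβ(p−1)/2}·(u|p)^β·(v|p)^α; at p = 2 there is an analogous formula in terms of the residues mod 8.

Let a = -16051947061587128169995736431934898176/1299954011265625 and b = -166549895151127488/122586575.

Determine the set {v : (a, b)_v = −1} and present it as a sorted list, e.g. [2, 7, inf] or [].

[2, 7, 13, 23, 47, inf]

Mod squares: a ≡ -1001, b ≡ -139588449. Check v ∈ {∞, 2, 3, 5, 7, 11, 13, 17, 19, 23, 43, 47}.
v=∞: -1001 < 0 and -139588449 < 0  ⇒  (a,b)_∞ = -1.
v=47: a=47^-2·(≡5), b=47^-1·(≡20) mod 47; (5|47)=-1, (20|47)=-1; (−1)^{-2·-1·23}·(-1)^-1·(-1)^-2 = -1.
v=2: v_2(a)=16, v_2(b)=6; units ≡ 7, 7 (mod 8); ε·ε+αω+βω = 1·1+16·0+6·0 ≡ 1  ⇒  (a,b)_2 = -1.
v=7: a=7^3·(≡2), b=7^1·(≡2) mod 7; (2|7)=+1, (2|7)=+1; (−1)^{3·1·3}·(+1)^1·(+1)^3 = -1.
v=23: a=23^8·(≡17), b=23^3·(≡6) mod 23; (17|23)=-1, (6|23)=+1; (−1)^{8·3·11}·(-1)^3·(+1)^8 = -1.
v=3: a=3^10·(≡1), b=3^5·(≡1) mod 3; (1|3)=+1, (1|3)=+1; (−1)^{10·5·1}·(+1)^5·(+1)^10 = +1.
v=19: a=19^-4·(≡5), b=19^-2·(≡18) mod 19; (5|19)=+1, (18|19)=-1; (−1)^{-4·-2·9}·(+1)^-2·(-1)^-4 = +1.
v=17: a=17^-2·(≡9), b=17^-2·(≡9) mod 17; (9|17)=+1, (9|17)=+1; (−1)^{-2·-2·8}·(+1)^-2·(+1)^-2 = +1.
v=5: a=5^-6·(≡4), b=5^-2·(≡4) mod 5; (4|5)=+1, (4|5)=+1; (−1)^{-6·-2·2}·(+1)^-2·(+1)^-6 = +1.
v=11: a=11^3·(≡6), b=11^3·(≡9) mod 11; (6|11)=-1, (9|11)=+1; (−1)^{3·3·5}·(-1)^3·(+1)^3 = +1.
v=13: a=13^7·(≡9), b=13^3·(≡2) mod 13; (9|13)=+1, (2|13)=-1; (−1)^{7·3·6}·(+1)^3·(-1)^7 = -1.
v=43: a=43^2·(≡4), b=43^1·(≡18) mod 43; (4|43)=+1, (18|43)=-1; (−1)^{2·1·21}·(+1)^1·(-1)^2 = +1.
|Ram(-1001, -139588449)| = 6, even; anisotropic at {2, 7, 13, 23, 47, ∞}.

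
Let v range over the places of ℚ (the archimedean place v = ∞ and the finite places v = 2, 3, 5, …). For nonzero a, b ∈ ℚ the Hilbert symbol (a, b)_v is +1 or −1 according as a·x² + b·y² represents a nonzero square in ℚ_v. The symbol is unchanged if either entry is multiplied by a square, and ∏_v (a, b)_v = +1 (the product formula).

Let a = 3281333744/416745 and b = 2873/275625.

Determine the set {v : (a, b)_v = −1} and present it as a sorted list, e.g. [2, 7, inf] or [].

[3, 5, 7, 17]

(a, b) ≡ (440895, 17) mod (ℚ^×)²; places V = {2, 3, 5, 7, 13, 17, 19, ∞}.
(a,b)_∞: sgn(440895)=+, sgn(17)=+, so +1.
(a,b)_13: α=3, u≡2; β=2, v≡9 (mod 13); (2|13)=-1, (9|13)=+1; sign (−1)^0·-1^2·+1^3 = +1.
(a,b)_5: α=-1, u≡1; β=-4, v≡3 (mod 5); (1|5)=+1, (3|5)=-1; sign (−1)^0·+1^-4·-1^-1 = -1.
(a,b)_17: α=3, u≡11; β=1, v≡4 (mod 17); (11|17)=-1, (4|17)=+1; sign (−1)^0·-1^1·+1^3 = -1.
(a,b)_2: α=4, β=0; u≡7, v≡1 (mod 8); ε(u)ε(v)=1·0, αω(v)=4·0, βω(u)=0·0; sum ≡ 0  ⇒  +1.
(a,b)_7: α=-3, u≡6; β=-2, v≡6 (mod 7); (6|7)=-1, (6|7)=-1; sign (−1)^0·-1^-2·-1^-3 = -1.
(a,b)_3: α=-5, u≡1; β=-2, v≡2 (mod 3); (1|3)=+1, (2|3)=-1; sign (−1)^0·+1^-2·-1^-5 = -1.
(a,b)_19: α=1, u≡16; β=0, v≡9 (mod 19); (16|19)=+1, (9|19)=+1; sign (−1)^0·+1^0·+1^1 = +1.
(440895, 17 / ℚ) ramifies at {3, 5, 7, 17}: a division algebra.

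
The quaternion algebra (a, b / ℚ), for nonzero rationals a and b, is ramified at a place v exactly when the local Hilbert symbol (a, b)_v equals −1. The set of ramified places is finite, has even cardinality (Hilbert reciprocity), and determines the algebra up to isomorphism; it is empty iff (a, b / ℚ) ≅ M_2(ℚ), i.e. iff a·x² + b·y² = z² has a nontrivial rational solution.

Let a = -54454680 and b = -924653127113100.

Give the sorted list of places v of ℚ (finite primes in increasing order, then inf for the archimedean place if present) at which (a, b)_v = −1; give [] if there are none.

[2, 7, 11, inf]

Mod squares: a ≡ -70, b ≡ -11. Check v ∈ {∞, 2, 3, 5, 7, 11}.
v=3: a=3^4·(≡2), b=3^10·(≡1) mod 3; (2|3)=-1, (1|3)=+1; (−1)^{4·10·1}·(-1)^10·(+1)^4 = +1.
v=5: a=5^1·(≡4), b=5^2·(≡1) mod 5; (4|5)=+1, (1|5)=+1; (−1)^{1·2·2}·(+1)^2·(+1)^1 = +1.
v=2: v_2(a)=3, v_2(b)=2; units ≡ 5, 5 (mod 8); ε·ε+αω+βω = 0·0+3·1+2·1 ≡ 1  ⇒  (a,b)_2 = -1.
v=∞: -70 < 0 and -11 < 0  ⇒  (a,b)_∞ = -1.
v=11: a=11^0·(≡6), b=11^3·(≡7) mod 11; (6|11)=-1, (7|11)=-1; (−1)^{0·3·5}·(-1)^3·(-1)^0 = -1.
v=7: a=7^5·(≡1), b=7^6·(≡6) mod 7; (1|7)=+1, (6|7)=-1; (−1)^{5·6·3}·(+1)^6·(-1)^5 = -1.
|Ram(-70, -11)| = 4, even; anisotropic at {2, 7, 11, ∞}.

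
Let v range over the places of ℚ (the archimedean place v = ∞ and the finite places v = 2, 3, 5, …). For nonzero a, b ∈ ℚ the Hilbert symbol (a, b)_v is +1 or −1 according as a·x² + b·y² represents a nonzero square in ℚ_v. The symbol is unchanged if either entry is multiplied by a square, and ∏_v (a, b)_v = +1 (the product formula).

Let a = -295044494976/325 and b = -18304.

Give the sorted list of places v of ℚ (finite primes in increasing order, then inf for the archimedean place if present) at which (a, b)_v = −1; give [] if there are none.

Mod squares: a ≡ -9282, b ≡ -286. Check v ∈ {∞, 2, 3, 5, 7, 11, 13, 17}.
v=13: a=13^-1·(≡10), b=13^1·(≡9) mod 13; (10|13)=+1, (9|13)=+1; (−1)^{-1·1·6}·(+1)^1·(+1)^-1 = +1.
v=2: v_2(a)=7, v_2(b)=7; units ≡ 7, 1 (mod 8); ε·ε+αω+βω = 1·0+7·0+7·0 ≡ 0  ⇒  (a,b)_2 = +1.
v=7: a=7^3·(≡1), b=7^0·(≡1) mod 7; (1|7)=+1, (1|7)=+1; (−1)^{3·0·3}·(+1)^0·(+1)^3 = +1.
v=11: a=11^4·(≡7), b=11^1·(≡8) mod 11; (7|11)=-1, (8|11)=-1; (−1)^{4·1·5}·(-1)^1·(-1)^4 = -1.
v=3: a=3^3·(≡2), b=3^0·(≡2) mod 3; (2|3)=-1, (2|3)=-1; (−1)^{3·0·1}·(-1)^0·(-1)^3 = -1.
v=17: a=17^1·(≡4), b=17^0·(≡5) mod 17; (4|17)=+1, (5|17)=-1; (−1)^{1·0·8}·(+1)^0·(-1)^1 = -1.
v=5: a=5^-2·(≡3), b=5^0·(≡1) mod 5; (3|5)=-1, (1|5)=+1; (−1)^{-2·0·2}·(-1)^0·(+1)^-2 = +1.
v=∞: -9282 < 0 and -286 < 0  ⇒  (a,b)_∞ = -1.
Ram(-9282, -286) = {3, 11, 17, ∞}; no ℚ_3-point on the conic.

[3, 11, 17, inf]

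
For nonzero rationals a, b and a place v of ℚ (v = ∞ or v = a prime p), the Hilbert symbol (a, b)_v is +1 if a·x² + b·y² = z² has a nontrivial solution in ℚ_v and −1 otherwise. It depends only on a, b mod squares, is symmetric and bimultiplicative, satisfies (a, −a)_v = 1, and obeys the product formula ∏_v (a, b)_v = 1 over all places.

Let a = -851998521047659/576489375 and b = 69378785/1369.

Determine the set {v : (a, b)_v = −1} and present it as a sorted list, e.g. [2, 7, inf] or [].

(a, b) ≡ (-133, 665) mod (ℚ^×)²; places V = {2, 3, 5, 7, 11, 17, 19, 29, 37, 47, ∞}.
(a,b)_29: α=2, u≡21; β=0, v≡14 (mod 29); (21|29)=-1, (14|29)=-1; sign (−1)^0·-1^0·-1^2 = +1.
(a,b)_∞: sgn(-133)=−, sgn(665)=+, so +1.
(a,b)_5: α=-4, u≡2; β=1, v≡3 (mod 5); (2|5)=-1, (3|5)=-1; sign (−1)^0·-1^1·-1^-4 = -1.
(a,b)_11: α=-4, u≡8; β=0, v≡5 (mod 11); (8|11)=-1, (5|11)=+1; sign (−1)^0·-1^0·+1^-4 = +1.
(a,b)_3: α=-2, u≡2; β=0, v≡2 (mod 3); (2|3)=-1, (2|3)=-1; sign (−1)^0·-1^0·-1^-2 = +1.
(a,b)_47: α=2, u≡6; β=0, v≡42 (mod 47); (6|47)=+1, (42|47)=+1; sign (−1)^0·+1^0·+1^2 = +1.
(a,b)_2: α=0, β=0; u≡3, v≡1 (mod 8); ε(u)ε(v)=1·0, αω(v)=0·0, βω(u)=0·1; sum ≡ 0  ⇒  +1.
(a,b)_19: α=1, u≡15; β=3, v≡7 (mod 19); (15|19)=-1, (7|19)=+1; sign (−1)^1·-1^3·+1^1 = +1.
(a,b)_7: α=-1, u≡4; β=1, v≡1 (mod 7); (4|7)=+1, (1|7)=+1; sign (−1)^1·+1^1·+1^-1 = -1.
(a,b)_37: α=0, u≡14; β=-2, v≡11 (mod 37); (14|37)=-1, (11|37)=+1; sign (−1)^0·-1^-2·+1^0 = +1.
(a,b)_17: α=6, u≡7; β=2, v≡16 (mod 17); (7|17)=-1, (16|17)=+1; sign (−1)^0·-1^2·+1^6 = +1.
(-133, 665 / ℚ) ramifies at {5, 7}: a division algebra.

[5, 7]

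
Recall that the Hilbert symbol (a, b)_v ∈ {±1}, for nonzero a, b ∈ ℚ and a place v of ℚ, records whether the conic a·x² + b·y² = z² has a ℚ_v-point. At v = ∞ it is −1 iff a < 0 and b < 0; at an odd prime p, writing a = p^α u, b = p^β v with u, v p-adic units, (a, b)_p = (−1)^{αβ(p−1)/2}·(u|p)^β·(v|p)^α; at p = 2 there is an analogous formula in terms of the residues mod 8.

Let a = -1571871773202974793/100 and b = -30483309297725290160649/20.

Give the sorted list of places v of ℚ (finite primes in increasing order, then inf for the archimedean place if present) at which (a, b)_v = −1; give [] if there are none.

(a, b) ≡ (-5733233, -2484805) mod (ℚ^×)²; places V = {2, 3, 5, 11, 17, 23, 31, 41, 43, ∞}.
(a,b)_3: α=6, u≡1; β=6, v≡2 (mod 3); (1|3)=+1, (2|3)=-1; sign (−1)^0·+1^6·-1^6 = +1.
(a,b)_41: α=2, u≡8; β=3, v≡19 (mod 41); (8|41)=+1, (19|41)=-1; sign (−1)^0·+1^3·-1^2 = +1.
(a,b)_5: α=-2, u≡3; β=-1, v≡4 (mod 5); (3|5)=-1, (4|5)=+1; sign (−1)^0·-1^-1·+1^-2 = -1.
(a,b)_17: α=1, u≡3; β=1, v≡8 (mod 17); (3|17)=-1, (8|17)=+1; sign (−1)^0·-1^1·+1^1 = -1.
(a,b)_43: α=3, u≡18; β=4, v≡41 (mod 43); (18|43)=-1, (41|43)=+1; sign (−1)^0·-1^4·+1^3 = +1.
(a,b)_23: α=1, u≡4; β=1, v≡11 (mod 23); (4|23)=+1, (11|23)=-1; sign (−1)^1·+1^1·-1^1 = +1.
(a,b)_31: α=1, u≡3; β=1, v≡22 (mod 31); (3|31)=-1, (22|31)=-1; sign (−1)^1·-1^1·-1^1 = -1.
(a,b)_∞: sgn(-5733233)=−, sgn(-2484805)=−, so -1.
(a,b)_11: α=3, u≡6; β=4, v≡2 (mod 11); (6|11)=-1, (2|11)=-1; sign (−1)^0·-1^4·-1^3 = -1.
(a,b)_2: α=-2, β=-2; u≡7, v≡3 (mod 8); ε(u)ε(v)=1·1, αω(v)=-2·1, βω(u)=-2·0; sum ≡ 1  ⇒  -1.
|Ram(-5733233, -2484805)| = 6, even; anisotropic at {2, 5, 11, 17, 31, ∞}.

[2, 5, 11, 17, 31, inf]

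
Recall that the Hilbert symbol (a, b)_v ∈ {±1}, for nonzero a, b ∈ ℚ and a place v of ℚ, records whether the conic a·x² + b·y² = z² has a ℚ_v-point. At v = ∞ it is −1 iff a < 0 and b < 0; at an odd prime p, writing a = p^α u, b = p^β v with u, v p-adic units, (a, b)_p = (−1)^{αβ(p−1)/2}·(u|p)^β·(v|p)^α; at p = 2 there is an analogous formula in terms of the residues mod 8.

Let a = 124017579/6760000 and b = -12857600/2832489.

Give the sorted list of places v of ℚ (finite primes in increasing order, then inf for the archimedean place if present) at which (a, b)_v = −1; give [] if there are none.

[2, 41]

(a, b) ≡ (779, -41) mod (ℚ^×)²; places V = {2, 3, 5, 7, 11, 13, 17, 19, 41, ∞}.
(a,b)_3: α=2, u≡2; β=-4, v≡1 (mod 3); (2|3)=-1, (1|3)=+1; sign (−1)^0·-1^-4·+1^2 = +1.
(a,b)_2: α=-6, β=8; u≡3, v≡7 (mod 8); ε(u)ε(v)=1·1, αω(v)=-6·0, βω(u)=8·1; sum ≡ 1  ⇒  -1.
(a,b)_17: α=0, u≡12; β=-2, v≡3 (mod 17); (12|17)=-1, (3|17)=-1; sign (−1)^0·-1^-2·-1^0 = +1.
(a,b)_41: α=1, u≡22; β=1, v≡33 (mod 41); (22|41)=-1, (33|41)=+1; sign (−1)^0·-1^1·+1^1 = -1.
(a,b)_7: α=2, u≡1; β=2, v≡1 (mod 7); (1|7)=+1, (1|7)=+1; sign (−1)^0·+1^2·+1^2 = +1.
(a,b)_5: α=-4, u≡4; β=2, v≡4 (mod 5); (4|5)=+1, (4|5)=+1; sign (−1)^0·+1^2·+1^-4 = +1.
(a,b)_19: α=3, u≡14; β=0, v≡6 (mod 19); (14|19)=-1, (6|19)=+1; sign (−1)^0·-1^0·+1^3 = +1.
(a,b)_11: α=0, u≡3; β=-2, v≡3 (mod 11); (3|11)=+1, (3|11)=+1; sign (−1)^0·+1^-2·+1^0 = +1.
(a,b)_∞: sgn(779)=+, sgn(-41)=−, so +1.
(a,b)_13: α=-2, u≡3; β=0, v≡5 (mod 13); (3|13)=+1, (5|13)=-1; sign (−1)^0·+1^0·-1^-2 = +1.
|Ram(779, -41)| = 2, even; anisotropic at {2, 41}.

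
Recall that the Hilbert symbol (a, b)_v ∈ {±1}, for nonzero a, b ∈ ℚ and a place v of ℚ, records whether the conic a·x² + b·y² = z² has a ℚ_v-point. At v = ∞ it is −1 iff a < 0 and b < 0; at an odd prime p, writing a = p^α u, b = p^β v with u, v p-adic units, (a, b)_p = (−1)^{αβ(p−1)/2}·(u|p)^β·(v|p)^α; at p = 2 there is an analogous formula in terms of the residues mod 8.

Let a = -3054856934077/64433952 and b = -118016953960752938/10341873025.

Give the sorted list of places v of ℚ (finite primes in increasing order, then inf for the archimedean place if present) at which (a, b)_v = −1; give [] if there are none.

[2, 7, 37, inf]

(a, b) ≡ (-74, -16058) mod (ℚ^×)²; places V = {2, 3, 5, 7, 11, 13, 23, 31, 37, 43, ∞}.
(a,b)_23: α=2, u≡13; β=0, v≡22 (mod 23); (13|23)=+1, (22|23)=-1; sign (−1)^0·+1^0·-1^2 = +1.
(a,b)_31: α=4, u≡1; β=7, v≡20 (mod 31); (1|31)=+1, (20|31)=+1; sign (−1)^0·+1^7·+1^4 = +1.
(a,b)_13: α=2, u≡4; β=2, v≡10 (mod 13); (4|13)=+1, (10|13)=+1; sign (−1)^0·+1^2·+1^2 = +1.
(a,b)_5: α=0, u≡4; β=-2, v≡2 (mod 5); (4|5)=+1, (2|5)=-1; sign (−1)^0·+1^-2·-1^0 = +1.
(a,b)_43: α=-2, u≡42; β=-4, v≡23 (mod 43); (42|43)=-1, (23|43)=+1; sign (−1)^0·-1^-4·+1^-2 = +1.
(a,b)_7: α=0, u≡5; β=3, v≡2 (mod 7); (5|7)=-1, (2|7)=+1; sign (−1)^0·-1^3·+1^0 = -1.
(a,b)_37: α=1, u≡17; β=1, v≡21 (mod 37); (17|37)=-1, (21|37)=+1; sign (−1)^0·-1^1·+1^1 = -1.
(a,b)_∞: sgn(-74)=−, sgn(-16058)=−, so -1.
(a,b)_2: α=-5, β=1; u≡3, v≡3 (mod 8); ε(u)ε(v)=1·1, αω(v)=-5·1, βω(u)=1·1; sum ≡ 1  ⇒  -1.
(a,b)_3: α=-2, u≡1; β=0, v≡1 (mod 3); (1|3)=+1, (1|3)=+1; sign (−1)^0·+1^0·+1^-2 = +1.
(a,b)_11: α=-2, u≡4; β=-2, v≡10 (mod 11); (4|11)=+1, (10|11)=-1; sign (−1)^0·+1^-2·-1^-2 = +1.
|Ram(-74, -16058)| = 4, even; anisotropic at {2, 7, 37, ∞}.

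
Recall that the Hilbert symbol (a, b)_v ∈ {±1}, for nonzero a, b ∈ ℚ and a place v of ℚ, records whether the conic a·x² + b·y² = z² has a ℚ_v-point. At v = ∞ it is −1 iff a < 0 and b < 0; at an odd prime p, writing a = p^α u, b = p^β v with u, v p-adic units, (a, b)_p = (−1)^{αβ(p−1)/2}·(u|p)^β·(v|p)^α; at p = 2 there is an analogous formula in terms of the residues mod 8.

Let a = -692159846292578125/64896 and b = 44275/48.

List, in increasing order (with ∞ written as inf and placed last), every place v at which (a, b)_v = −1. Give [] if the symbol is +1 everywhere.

Mod squares: a ≡ -28014, b ≡ 5313. Check v ∈ {∞, 2, 3, 5, 7, 11, 13, 23, 29}.
v=5: a=5^8·(≡1), b=5^2·(≡2) mod 5; (1|5)=+1, (2|5)=-1; (−1)^{8·2·2}·(+1)^2·(-1)^8 = +1.
v=29: a=29^1·(≡4), b=29^0·(≡24) mod 29; (4|29)=+1, (24|29)=+1; (−1)^{1·0·14}·(+1)^0·(+1)^1 = +1.
v=13: a=13^-2·(≡12), b=13^0·(≡4) mod 13; (12|13)=+1, (4|13)=+1; (−1)^{-2·0·6}·(+1)^0·(+1)^-2 = +1.
v=3: a=3^-1·(≡1), b=3^-1·(≡1) mod 3; (1|3)=+1, (1|3)=+1; (−1)^{-1·-1·1}·(+1)^-1·(+1)^-1 = -1.
v=2: v_2(a)=-7, v_2(b)=-4; units ≡ 1, 1 (mod 8); ε·ε+αω+βω = 0·0+-7·0+-4·0 ≡ 0  ⇒  (a,b)_2 = +1.
v=23: a=23^3·(≡8), b=23^1·(≡8) mod 23; (8|23)=+1, (8|23)=+1; (−1)^{3·1·11}·(+1)^1·(+1)^3 = -1.
v=7: a=7^3·(≡2), b=7^1·(≡3) mod 7; (2|7)=+1, (3|7)=-1; (−1)^{3·1·3}·(+1)^1·(-1)^3 = +1.
v=∞: -28014 < 0 and 5313 > 0  ⇒  (a,b)_∞ = +1.
v=11: a=11^4·(≡3), b=11^1·(≡8) mod 11; (3|11)=+1, (8|11)=-1; (−1)^{4·1·5}·(+1)^1·(-1)^4 = +1.
(-28014, 5313 / ℚ) ramifies at {3, 23}: a division algebra.

[3, 23]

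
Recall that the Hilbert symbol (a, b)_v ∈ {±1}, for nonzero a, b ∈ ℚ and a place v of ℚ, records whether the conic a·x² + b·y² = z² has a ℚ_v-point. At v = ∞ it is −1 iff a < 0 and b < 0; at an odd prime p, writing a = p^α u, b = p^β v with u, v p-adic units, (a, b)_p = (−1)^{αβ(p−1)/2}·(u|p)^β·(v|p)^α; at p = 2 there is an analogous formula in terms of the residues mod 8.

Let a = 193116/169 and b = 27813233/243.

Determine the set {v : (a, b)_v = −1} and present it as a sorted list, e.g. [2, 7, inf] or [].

[2, 7, 19, 37]

Mod squares: a ≡ 399, b ≡ 3219. Check v ∈ {∞, 2, 3, 7, 11, 13, 19, 23, 29, 37}.
v=29: a=29^0·(≡28), b=29^1·(≡28) mod 29; (28|29)=+1, (28|29)=+1; (−1)^{0·1·14}·(+1)^1·(+1)^0 = +1.
v=∞: 399 > 0 and 3219 > 0  ⇒  (a,b)_∞ = +1.
v=7: a=7^1·(≡1), b=7^2·(≡3) mod 7; (1|7)=+1, (3|7)=-1; (−1)^{1·2·3}·(+1)^2·(-1)^1 = -1.
v=3: a=3^1·(≡1), b=3^-5·(≡2) mod 3; (1|3)=+1, (2|3)=-1; (−1)^{1·-5·1}·(+1)^-5·(-1)^1 = +1.
v=37: a=37^0·(≡20), b=37^1·(≡29) mod 37; (20|37)=-1, (29|37)=-1; (−1)^{0·1·18}·(-1)^1·(-1)^0 = -1.
v=2: v_2(a)=2, v_2(b)=0; units ≡ 7, 3 (mod 8); ε·ε+αω+βω = 1·1+2·1+0·0 ≡ 1  ⇒  (a,b)_2 = -1.
v=11: a=11^2·(≡3), b=11^0·(≡8) mod 11; (3|11)=+1, (8|11)=-1; (−1)^{2·0·5}·(+1)^0·(-1)^2 = +1.
v=19: a=19^1·(≡10), b=19^0·(≡3) mod 19; (10|19)=-1, (3|19)=-1; (−1)^{1·0·9}·(-1)^0·(-1)^1 = -1.
v=23: a=23^0·(≡1), b=23^2·(≡7) mod 23; (1|23)=+1, (7|23)=-1; (−1)^{0·2·11}·(+1)^2·(-1)^0 = +1.
v=13: a=13^-2·(≡1), b=13^0·(≡5) mod 13; (1|13)=+1, (5|13)=-1; (−1)^{-2·0·6}·(+1)^0·(-1)^-2 = +1.
Ram(399, 3219) = {2, 7, 19, 37}; no ℚ_2-point on the conic.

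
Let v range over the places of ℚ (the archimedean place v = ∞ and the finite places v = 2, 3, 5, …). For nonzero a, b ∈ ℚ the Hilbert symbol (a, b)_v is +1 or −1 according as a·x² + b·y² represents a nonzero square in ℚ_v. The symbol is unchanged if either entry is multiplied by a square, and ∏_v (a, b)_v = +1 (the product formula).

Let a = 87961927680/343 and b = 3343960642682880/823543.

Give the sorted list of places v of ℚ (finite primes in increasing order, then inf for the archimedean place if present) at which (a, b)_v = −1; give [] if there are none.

[2, 29]

Mod squares: a ≡ 34510, b ≡ 569415. Check v ∈ {∞, 2, 3, 5, 7, 11, 17, 29}.
v=17: a=17^1·(≡10), b=17^1·(≡10) mod 17; (10|17)=-1, (10|17)=-1; (−1)^{1·1·8}·(-1)^1·(-1)^1 = +1.
v=29: a=29^1·(≡22), b=29^1·(≡11) mod 29; (22|29)=+1, (11|29)=-1; (−1)^{1·1·14}·(+1)^1·(-1)^1 = -1.
v=3: a=3^2·(≡1), b=3^5·(≡1) mod 3; (1|3)=+1, (1|3)=+1; (−1)^{2·5·1}·(+1)^5·(+1)^2 = +1.
v=∞: 34510 > 0 and 569415 > 0  ⇒  (a,b)_∞ = +1.
v=5: a=5^1·(≡2), b=5^1·(≡2) mod 5; (2|5)=-1, (2|5)=-1; (−1)^{1·1·2}·(-1)^1·(-1)^1 = +1.
v=7: a=7^-3·(≡4), b=7^-7·(≡3) mod 7; (4|7)=+1, (3|7)=-1; (−1)^{-3·-7·3}·(+1)^-7·(-1)^-3 = +1.
v=2: v_2(a)=15, v_2(b)=22; units ≡ 7, 7 (mod 8); ε·ε+αω+βω = 1·1+15·0+22·0 ≡ 1  ⇒  (a,b)_2 = -1.
v=11: a=11^2·(≡1), b=11^3·(≡8) mod 11; (1|11)=+1, (8|11)=-1; (−1)^{2·3·5}·(+1)^3·(-1)^2 = +1.
|Ram(34510, 569415)| = 2, even; anisotropic at {2, 29}.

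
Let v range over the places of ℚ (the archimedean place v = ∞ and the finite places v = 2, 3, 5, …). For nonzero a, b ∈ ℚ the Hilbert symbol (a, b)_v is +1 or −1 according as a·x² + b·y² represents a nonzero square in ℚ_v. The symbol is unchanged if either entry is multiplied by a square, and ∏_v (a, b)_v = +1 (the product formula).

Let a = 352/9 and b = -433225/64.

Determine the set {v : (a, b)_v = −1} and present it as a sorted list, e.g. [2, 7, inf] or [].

(a, b) ≡ (22, -17329) mod (ℚ^×)²; places V = {2, 3, 5, 11, 13, 31, 43, ∞}.
(a,b)_11: α=1, u≡6; β=0, v≡6 (mod 11); (6|11)=-1, (6|11)=-1; sign (−1)^0·-1^0·-1^1 = -1.
(a,b)_2: α=5, β=-6; u≡3, v≡7 (mod 8); ε(u)ε(v)=1·1, αω(v)=5·0, βω(u)=-6·1; sum ≡ 1  ⇒  -1.
(a,b)_∞: sgn(22)=+, sgn(-17329)=−, so +1.
(a,b)_5: α=0, u≡3; β=2, v≡4 (mod 5); (3|5)=-1, (4|5)=+1; sign (−1)^0·-1^2·+1^0 = +1.
(a,b)_13: α=0, u≡3; β=1, v≡6 (mod 13); (3|13)=+1, (6|13)=-1; sign (−1)^0·+1^1·-1^0 = +1.
(a,b)_3: α=-2, u≡1; β=0, v≡2 (mod 3); (1|3)=+1, (2|3)=-1; sign (−1)^0·+1^0·-1^-2 = +1.
(a,b)_31: α=0, u≡15; β=1, v≡3 (mod 31); (15|31)=-1, (3|31)=-1; sign (−1)^0·-1^1·-1^0 = -1.
(a,b)_43: α=0, u≡20; β=1, v≡26 (mod 43); (20|43)=-1, (26|43)=-1; sign (−1)^0·-1^1·-1^0 = -1.
(22, -17329 / ℚ) ramifies at {2, 11, 31, 43}: a division algebra.

[2, 11, 31, 43]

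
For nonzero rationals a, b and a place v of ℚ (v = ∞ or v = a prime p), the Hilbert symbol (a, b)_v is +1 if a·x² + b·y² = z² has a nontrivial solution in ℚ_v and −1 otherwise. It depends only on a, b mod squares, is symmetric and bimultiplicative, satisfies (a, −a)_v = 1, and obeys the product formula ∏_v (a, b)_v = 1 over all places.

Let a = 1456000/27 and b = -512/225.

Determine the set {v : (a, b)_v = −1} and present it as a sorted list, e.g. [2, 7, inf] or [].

(a, b) ≡ (2730, -2) mod (ℚ^×)²; places V = {2, 3, 5, 7, 13, ∞}.
(a,b)_∞: sgn(2730)=+, sgn(-2)=−, so +1.
(a,b)_3: α=-3, u≡1; β=-2, v≡1 (mod 3); (1|3)=+1, (1|3)=+1; sign (−1)^0·+1^-2·+1^-3 = +1.
(a,b)_5: α=3, u≡4; β=-2, v≡2 (mod 5); (4|5)=+1, (2|5)=-1; sign (−1)^0·+1^-2·-1^3 = -1.
(a,b)_13: α=1, u≡5; β=0, v≡2 (mod 13); (5|13)=-1, (2|13)=-1; sign (−1)^0·-1^0·-1^1 = -1.
(a,b)_7: α=1, u≡5; β=0, v≡6 (mod 7); (5|7)=-1, (6|7)=-1; sign (−1)^0·-1^0·-1^1 = -1.
(a,b)_2: α=7, β=9; u≡5, v≡7 (mod 8); ε(u)ε(v)=0·1, αω(v)=7·0, βω(u)=9·1; sum ≡ 1  ⇒  -1.
|Ram(2730, -2)| = 4, even; anisotropic at {2, 5, 7, 13}.

[2, 5, 7, 13]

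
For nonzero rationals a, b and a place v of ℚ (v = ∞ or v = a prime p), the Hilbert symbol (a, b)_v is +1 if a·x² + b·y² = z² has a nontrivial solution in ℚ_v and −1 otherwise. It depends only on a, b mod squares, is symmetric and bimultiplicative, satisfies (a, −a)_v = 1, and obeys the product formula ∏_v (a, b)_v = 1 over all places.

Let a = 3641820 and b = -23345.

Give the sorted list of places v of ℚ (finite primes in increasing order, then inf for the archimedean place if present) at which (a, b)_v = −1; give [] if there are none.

[2, 29]

(a, b) ≡ (910455, -23345) mod (ℚ^×)²; places V = {2, 3, 5, 7, 13, 23, 29, ∞}.
(a,b)_2: α=2, β=0; u≡7, v≡7 (mod 8); ε(u)ε(v)=1·1, αω(v)=2·0, βω(u)=0·0; sum ≡ 1  ⇒  -1.
(a,b)_7: α=1, u≡6; β=1, v≡4 (mod 7); (6|7)=-1, (4|7)=+1; sign (−1)^1·-1^1·+1^1 = +1.
(a,b)_5: α=1, u≡4; β=1, v≡1 (mod 5); (4|5)=+1, (1|5)=+1; sign (−1)^0·+1^1·+1^1 = +1.
(a,b)_3: α=1, u≡2; β=0, v≡1 (mod 3); (2|3)=-1, (1|3)=+1; sign (−1)^0·-1^0·+1^1 = +1.
(a,b)_23: α=1, u≡8; β=1, v≡20 (mod 23); (8|23)=+1, (20|23)=-1; sign (−1)^1·+1^1·-1^1 = +1.
(a,b)_13: α=1, u≡3; β=0, v≡3 (mod 13); (3|13)=+1, (3|13)=+1; sign (−1)^0·+1^0·+1^1 = +1.
(a,b)_∞: sgn(910455)=+, sgn(-23345)=−, so +1.
(a,b)_29: α=1, u≡10; β=1, v≡7 (mod 29); (10|29)=-1, (7|29)=+1; sign (−1)^0·-1^1·+1^1 = -1.
|Ram(910455, -23345)| = 2, even; anisotropic at {2, 29}.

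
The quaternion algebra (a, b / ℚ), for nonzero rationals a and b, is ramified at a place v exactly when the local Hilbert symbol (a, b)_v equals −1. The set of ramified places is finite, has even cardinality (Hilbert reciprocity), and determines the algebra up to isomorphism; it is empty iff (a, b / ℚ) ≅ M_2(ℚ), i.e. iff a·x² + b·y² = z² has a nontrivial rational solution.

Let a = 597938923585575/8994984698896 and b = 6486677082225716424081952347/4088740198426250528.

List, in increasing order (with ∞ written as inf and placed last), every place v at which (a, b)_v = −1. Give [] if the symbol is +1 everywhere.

[2, 11, 17, 37]

(a, b) ≡ (143, 179894) mod (ℚ^×)²; places V = {2, 3, 5, 7, 11, 13, 17, 37, 43, 47, 53, ∞}.
(a,b)_47: α=-2, u≡17; β=0, v≡28 (mod 47); (17|47)=+1, (28|47)=+1; sign (−1)^0·+1^0·+1^-2 = +1.
(a,b)_17: α=2, u≡7; β=7, v≡2 (mod 17); (7|17)=-1, (2|17)=+1; sign (−1)^0·-1^7·+1^2 = -1.
(a,b)_∞: sgn(143)=+, sgn(179894)=+, so +1.
(a,b)_3: α=14, u≡2; β=10, v≡2 (mod 3); (2|3)=-1, (2|3)=-1; sign (−1)^0·-1^10·-1^14 = +1.
(a,b)_5: α=2, u≡3; β=0, v≡4 (mod 5); (3|5)=-1, (4|5)=+1; sign (−1)^0·-1^0·+1^2 = +1.
(a,b)_7: α=-2, u≡6; β=-8, v≡4 (mod 7); (6|7)=-1, (4|7)=+1; sign (−1)^0·-1^-8·+1^-2 = +1.
(a,b)_37: α=0, u≡5; β=1, v≡2 (mod 37); (5|37)=-1, (2|37)=-1; sign (−1)^0·-1^1·-1^0 = -1.
(a,b)_2: α=-4, β=-5; u≡7, v≡3 (mod 8); ε(u)ε(v)=1·1, αω(v)=-4·1, βω(u)=-5·0; sum ≡ 1  ⇒  -1.
(a,b)_43: α=-2, u≡24; β=0, v≡10 (mod 43); (24|43)=+1, (10|43)=+1; sign (−1)^0·+1^0·+1^-2 = +1.
(a,b)_11: α=3, u≡8; β=7, v≡8 (mod 11); (8|11)=-1, (8|11)=-1; sign (−1)^1·-1^7·-1^3 = -1.
(a,b)_13: α=1, u≡8; β=5, v≡6 (mod 13); (8|13)=-1, (6|13)=-1; sign (−1)^0·-1^5·-1^1 = +1.
(a,b)_53: α=-2, u≡43; β=-6, v≡8 (mod 53); (43|53)=+1, (8|53)=-1; sign (−1)^0·+1^-6·-1^-2 = +1.
(143, 179894 / ℚ) ramifies at {2, 11, 17, 37}: a division algebra.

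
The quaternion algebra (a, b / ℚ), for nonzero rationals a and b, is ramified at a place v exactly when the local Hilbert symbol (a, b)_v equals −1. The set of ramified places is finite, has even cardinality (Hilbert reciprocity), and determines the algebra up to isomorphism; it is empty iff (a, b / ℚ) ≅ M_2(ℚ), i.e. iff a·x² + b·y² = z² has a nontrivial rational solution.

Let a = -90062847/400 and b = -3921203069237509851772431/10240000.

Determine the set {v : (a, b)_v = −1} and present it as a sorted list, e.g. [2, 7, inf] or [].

(a, b) ≡ (-13727, -1096199) mod (ℚ^×)²; places V = {2, 3, 5, 7, 13, 37, 43, 53, ∞}.
(a,b)_13: α=0, u≡10; β=1, v≡7 (mod 13); (10|13)=+1, (7|13)=-1; sign (−1)^0·+1^1·-1^0 = +1.
(a,b)_53: α=1, u≡16; β=3, v≡17 (mod 53); (16|53)=+1, (17|53)=+1; sign (−1)^0·+1^3·+1^1 = +1.
(a,b)_2: α=-4, β=-14; u≡1, v≡1 (mod 8); ε(u)ε(v)=0·0, αω(v)=-4·0, βω(u)=-14·0; sum ≡ 0  ⇒  +1.
(a,b)_3: α=8, u≡1; β=18, v≡1 (mod 3); (1|3)=+1, (1|3)=+1; sign (−1)^0·+1^18·+1^8 = +1.
(a,b)_37: α=1, u≡7; β=3, v≡36 (mod 37); (7|37)=+1, (36|37)=+1; sign (−1)^0·+1^3·+1^1 = +1.
(a,b)_7: α=1, u≡5; β=4, v≡1 (mod 7); (5|7)=-1, (1|7)=+1; sign (−1)^0·-1^4·+1^1 = +1.
(a,b)_43: α=0, u≡37; β=1, v≡21 (mod 43); (37|43)=-1, (21|43)=+1; sign (−1)^0·-1^1·+1^0 = -1.
(a,b)_∞: sgn(-13727)=−, sgn(-1096199)=−, so -1.
(a,b)_5: α=-2, u≡3; β=-4, v≡1 (mod 5); (3|5)=-1, (1|5)=+1; sign (−1)^0·-1^-4·+1^-2 = +1.
|Ram(-13727, -1096199)| = 2, even; anisotropic at {43, ∞}.

[43, inf]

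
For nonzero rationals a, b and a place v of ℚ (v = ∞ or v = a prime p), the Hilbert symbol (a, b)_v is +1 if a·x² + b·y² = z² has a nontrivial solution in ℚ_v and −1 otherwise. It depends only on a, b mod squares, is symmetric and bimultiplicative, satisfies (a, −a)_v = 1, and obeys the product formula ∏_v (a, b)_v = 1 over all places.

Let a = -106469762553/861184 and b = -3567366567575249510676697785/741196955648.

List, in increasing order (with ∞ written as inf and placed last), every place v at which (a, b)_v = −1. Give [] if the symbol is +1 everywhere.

Mod squares: a ≡ -2737, b ≡ -4370. Check v ∈ {∞, 2, 3, 5, 7, 11, 17, 19, 23, 29, 37, 41}.
v=17: a=17^1·(≡16), b=17^6·(≡16) mod 17; (16|17)=+1, (16|17)=+1; (−1)^{1·6·8}·(+1)^6·(+1)^1 = +1.
v=37: a=37^0·(≡12), b=37^2·(≡36) mod 37; (12|37)=+1, (36|37)=+1; (−1)^{0·2·18}·(+1)^2·(+1)^0 = +1.
v=∞: -2737 < 0 and -4370 < 0  ⇒  (a,b)_∞ = -1.
v=29: a=29^-2·(≡8), b=29^-2·(≡4) mod 29; (8|29)=-1, (4|29)=+1; (−1)^{-2·-2·14}·(-1)^-2·(+1)^-2 = +1.
v=11: a=11^2·(≡10), b=11^2·(≡7) mod 11; (10|11)=-1, (7|11)=-1; (−1)^{2·2·5}·(-1)^2·(-1)^2 = +1.
v=5: a=5^0·(≡3), b=5^1·(≡1) mod 5; (3|5)=-1, (1|5)=+1; (−1)^{0·1·2}·(-1)^1·(+1)^0 = -1.
v=23: a=23^1·(≡22), b=23^3·(≡11) mod 23; (22|23)=-1, (11|23)=-1; (−1)^{1·3·11}·(-1)^3·(-1)^1 = -1.
v=7: a=7^3·(≡2), b=7^6·(≡3) mod 7; (2|7)=+1, (3|7)=-1; (−1)^{3·6·3}·(+1)^6·(-1)^3 = -1.
v=41: a=41^0·(≡33), b=41^-2·(≡17) mod 41; (33|41)=+1, (17|41)=-1; (−1)^{0·-2·20}·(+1)^-2·(-1)^0 = +1.
v=19: a=19^0·(≡12), b=19^1·(≡6) mod 19; (12|19)=-1, (6|19)=+1; (−1)^{0·1·9}·(-1)^1·(+1)^0 = -1.
v=2: v_2(a)=-10, v_2(b)=-19; units ≡ 7, 7 (mod 8); ε·ε+αω+βω = 1·1+-10·0+-19·0 ≡ 1  ⇒  (a,b)_2 = -1.
v=3: a=3^8·(≡2), b=3^8·(≡1) mod 3; (2|3)=-1, (1|3)=+1; (−1)^{8·8·1}·(-1)^8·(+1)^8 = +1.
Ram(-2737, -4370) = {2, 5, 7, 19, 23, ∞}; no ℚ_2-point on the conic.

[2, 5, 7, 19, 23, inf]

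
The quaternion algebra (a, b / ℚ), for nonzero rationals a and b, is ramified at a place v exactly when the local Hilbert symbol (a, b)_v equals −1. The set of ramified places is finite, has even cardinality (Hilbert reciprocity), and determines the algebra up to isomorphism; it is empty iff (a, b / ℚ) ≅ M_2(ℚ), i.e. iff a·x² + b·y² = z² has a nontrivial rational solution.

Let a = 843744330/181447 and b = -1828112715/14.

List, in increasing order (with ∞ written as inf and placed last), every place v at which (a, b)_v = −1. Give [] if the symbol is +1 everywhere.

Mod squares: a ≡ 2310, b ≡ -10010. Check v ∈ {∞, 2, 3, 5, 7, 11, 13, 23, 41}.
v=11: a=11^1·(≡9), b=11^1·(≡9) mod 11; (9|11)=+1, (9|11)=+1; (−1)^{1·1·5}·(+1)^1·(+1)^1 = -1.
v=∞: 2310 > 0 and -10010 < 0  ⇒  (a,b)_∞ = +1.
v=7: a=7^-3·(≡4), b=7^-1·(≡6) mod 7; (4|7)=+1, (6|7)=-1; (−1)^{-3·-1·3}·(+1)^-1·(-1)^-3 = +1.
v=13: a=13^2·(≡4), b=13^3·(≡9) mod 13; (4|13)=+1, (9|13)=+1; (−1)^{2·3·6}·(+1)^3·(+1)^2 = +1.
v=41: a=41^2·(≡19), b=41^2·(≡30) mod 41; (19|41)=-1, (30|41)=-1; (−1)^{2·2·20}·(-1)^2·(-1)^2 = +1.
v=5: a=5^1·(≡3), b=5^1·(≡3) mod 5; (3|5)=-1, (3|5)=-1; (−1)^{1·1·2}·(-1)^1·(-1)^1 = +1.
v=2: v_2(a)=1, v_2(b)=-1; units ≡ 3, 3 (mod 8); ε·ε+αω+βω = 1·1+1·1+-1·1 ≡ 1  ⇒  (a,b)_2 = -1.
v=3: a=3^3·(≡2), b=3^2·(≡1) mod 3; (2|3)=-1, (1|3)=+1; (−1)^{3·2·1}·(-1)^2·(+1)^3 = +1.
v=23: a=23^-2·(≡22), b=23^0·(≡9) mod 23; (22|23)=-1, (9|23)=+1; (−1)^{-2·0·11}·(-1)^0·(+1)^-2 = +1.
Ram(2310, -10010) = {2, 11}; no ℚ_2-point on the conic.

[2, 11]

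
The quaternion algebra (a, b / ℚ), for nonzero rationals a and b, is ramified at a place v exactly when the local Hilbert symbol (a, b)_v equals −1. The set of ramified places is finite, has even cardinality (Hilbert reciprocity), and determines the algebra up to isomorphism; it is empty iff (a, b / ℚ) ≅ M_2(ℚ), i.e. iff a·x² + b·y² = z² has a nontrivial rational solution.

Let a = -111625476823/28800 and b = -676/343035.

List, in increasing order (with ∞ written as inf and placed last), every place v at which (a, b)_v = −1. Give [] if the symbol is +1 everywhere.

Mod squares: a ≡ -169694, b ≡ -35. Check v ∈ {∞, 2, 3, 5, 7, 11, 13, 17, 23, 31, 37}.
v=23: a=23^1·(≡20), b=23^0·(≡17) mod 23; (20|23)=-1, (17|23)=-1; (−1)^{1·0·11}·(-1)^0·(-1)^1 = -1.
v=5: a=5^-2·(≡1), b=5^-1·(≡2) mod 5; (1|5)=+1, (2|5)=-1; (−1)^{-2·-1·2}·(+1)^-1·(-1)^-2 = +1.
v=3: a=3^-2·(≡1), b=3^-4·(≡1) mod 3; (1|3)=+1, (1|3)=+1; (−1)^{-2·-4·1}·(+1)^-4·(+1)^-2 = +1.
v=∞: -169694 < 0 and -35 < 0  ⇒  (a,b)_∞ = -1.
v=17: a=17^1·(≡3), b=17^0·(≡8) mod 17; (3|17)=-1, (8|17)=+1; (−1)^{1·0·8}·(-1)^0·(+1)^1 = +1.
v=11: a=11^0·(≡4), b=11^-2·(≡9) mod 11; (4|11)=+1, (9|11)=+1; (−1)^{0·-2·5}·(+1)^-2·(+1)^0 = +1.
v=2: v_2(a)=-7, v_2(b)=2; units ≡ 1, 5 (mod 8); ε·ε+αω+βω = 0·0+-7·1+2·0 ≡ 1  ⇒  (a,b)_2 = -1.
v=7: a=7^1·(≡5), b=7^-1·(≡2) mod 7; (5|7)=-1, (2|7)=+1; (−1)^{1·-1·3}·(-1)^-1·(+1)^1 = +1.
v=13: a=13^0·(≡2), b=13^2·(≡12) mod 13; (2|13)=-1, (12|13)=+1; (−1)^{0·2·6}·(-1)^2·(+1)^0 = +1.
v=31: a=31^3·(≡17), b=31^0·(≡22) mod 31; (17|31)=-1, (22|31)=-1; (−1)^{3·0·15}·(-1)^0·(-1)^3 = -1.
v=37: a=37^2·(≡11), b=37^0·(≡8) mod 37; (11|37)=+1, (8|37)=-1; (−1)^{2·0·18}·(+1)^0·(-1)^2 = +1.
(-169694, -35 / ℚ) ramifies at {2, 23, 31, ∞}: a division algebra.

[2, 23, 31, inf]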